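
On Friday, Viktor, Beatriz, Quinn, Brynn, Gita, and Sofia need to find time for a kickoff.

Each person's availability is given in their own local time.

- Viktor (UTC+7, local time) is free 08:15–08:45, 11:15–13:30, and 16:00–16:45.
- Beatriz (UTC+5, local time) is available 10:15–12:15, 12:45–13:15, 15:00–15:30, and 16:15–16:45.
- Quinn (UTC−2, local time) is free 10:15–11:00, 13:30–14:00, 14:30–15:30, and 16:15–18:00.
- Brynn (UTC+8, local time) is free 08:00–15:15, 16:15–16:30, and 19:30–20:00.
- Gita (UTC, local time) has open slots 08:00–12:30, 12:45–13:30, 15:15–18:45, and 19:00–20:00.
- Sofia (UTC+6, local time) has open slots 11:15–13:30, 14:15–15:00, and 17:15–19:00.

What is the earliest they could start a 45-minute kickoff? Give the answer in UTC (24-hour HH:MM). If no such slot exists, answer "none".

none

Viktor → UTC: 01:15–01:45, 04:15–06:30, 09:00–09:45.
Beatriz → UTC: 05:15–07:15, 07:45–08:15, 10:00–10:30, 11:15–11:45.
Quinn → UTC: 12:15–13:00, 15:30–16:00, 16:30–17:30, 18:15–20:00.
Brynn → UTC: 00:00–07:15, 08:15–08:30, 11:30–12:00.
Gita → UTC: 08:00–12:30, 12:45–13:30, 15:15–18:45, 19:00–20:00.
Sofia → UTC: 05:15–07:30, 08:15–09:00, 11:15–13:00.
Viktor ∩ Beatriz: 05:15–06:30.
Viktor ∩ Beatriz ∩ Quinn: (none).
Viktor ∩ Beatriz ∩ Quinn ∩ Brynn: (none).
Viktor ∩ Beatriz ∩ Quinn ∩ Brynn ∩ Gita: (none).
Viktor ∩ Beatriz ∩ Quinn ∩ Brynn ∩ Gita ∩ Sofia: (none).
Windows ≥ 45 min: (none).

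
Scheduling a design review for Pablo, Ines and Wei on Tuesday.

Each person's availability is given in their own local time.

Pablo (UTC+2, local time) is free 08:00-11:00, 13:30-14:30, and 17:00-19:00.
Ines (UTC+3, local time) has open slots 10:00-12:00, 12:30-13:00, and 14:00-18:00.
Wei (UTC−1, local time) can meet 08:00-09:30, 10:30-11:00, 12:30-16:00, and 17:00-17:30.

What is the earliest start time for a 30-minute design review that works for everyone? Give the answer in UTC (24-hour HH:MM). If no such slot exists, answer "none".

Pablo → UTC: 06:00–09:00, 11:30–12:30, 15:00–17:00.
Ines → UTC: 07:00–09:00, 09:30–10:00, 11:00–15:00.
Wei → UTC: 09:00–10:30, 11:30–12:00, 13:30–17:00, 18:00–18:30.
Pablo ∩ Ines: 07:00–09:00, 11:30–12:30.
Pablo ∩ Ines ∩ Wei: 11:30–12:00.
Windows ≥ 30 min: 11:30–12:00.
Earliest such window starts at 11:30.

11:30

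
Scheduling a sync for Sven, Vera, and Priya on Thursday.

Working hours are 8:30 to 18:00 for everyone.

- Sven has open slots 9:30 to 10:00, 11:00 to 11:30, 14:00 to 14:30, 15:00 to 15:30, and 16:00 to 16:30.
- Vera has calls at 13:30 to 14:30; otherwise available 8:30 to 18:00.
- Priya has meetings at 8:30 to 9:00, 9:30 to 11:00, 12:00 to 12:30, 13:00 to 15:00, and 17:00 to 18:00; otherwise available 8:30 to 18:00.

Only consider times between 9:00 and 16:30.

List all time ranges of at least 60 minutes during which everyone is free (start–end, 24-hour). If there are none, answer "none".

Vera free within 08:30–18:00: 08:30–13:30, 14:30–18:00.
Priya free within 08:30–18:00: 09:00–09:30, 11:00–12:00, 12:30–13:00, 15:00–17:00.
Sven ∩ Vera: 09:30–10:00, 11:00–11:30, 15:00–15:30, 16:00–16:30.
Sven ∩ Vera ∩ Priya: 11:00–11:30, 15:00–15:30, 16:00–16:30.
Restricted to 09:00–16:30: 11:00–11:30, 15:00–15:30, 16:00–16:30.
Windows ≥ 60 min: (none).

none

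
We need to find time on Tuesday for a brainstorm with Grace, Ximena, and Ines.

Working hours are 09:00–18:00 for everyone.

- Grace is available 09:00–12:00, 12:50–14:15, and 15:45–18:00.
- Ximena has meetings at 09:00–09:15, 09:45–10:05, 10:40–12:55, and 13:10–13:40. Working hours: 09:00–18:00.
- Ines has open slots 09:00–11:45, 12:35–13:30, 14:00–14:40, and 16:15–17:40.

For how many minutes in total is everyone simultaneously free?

180 minutes

Ximena free within 09:00–18:00: 09:15–09:45, 10:05–10:40, 12:55–13:10, 13:40–18:00.
Grace ∩ Ximena: 09:15–09:45, 10:05–10:40, 12:55–13:10, 13:40–14:15, 15:45–18:00.
Grace ∩ Ximena ∩ Ines: 09:15–09:45, 10:05–10:40, 12:55–13:10, 14:00–14:15, 16:15–17:40.
Total common minutes: 30 + 35 + 15 + 15 + 85 = 180.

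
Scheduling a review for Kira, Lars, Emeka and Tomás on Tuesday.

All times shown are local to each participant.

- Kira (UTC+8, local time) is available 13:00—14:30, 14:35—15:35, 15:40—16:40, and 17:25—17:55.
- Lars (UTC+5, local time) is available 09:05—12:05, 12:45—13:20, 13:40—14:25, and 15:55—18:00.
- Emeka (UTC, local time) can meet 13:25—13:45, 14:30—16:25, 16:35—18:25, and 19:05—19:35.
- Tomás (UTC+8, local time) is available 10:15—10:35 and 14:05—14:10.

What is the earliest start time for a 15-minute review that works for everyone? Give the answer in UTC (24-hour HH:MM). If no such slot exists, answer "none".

Kira → UTC: 05:00–06:30, 06:35–07:35, 07:40–08:40, 09:25–09:55.
Lars → UTC: 04:05–07:05, 07:45–08:20, 08:40–09:25, 10:55–13:00.
Emeka → UTC: 13:25–13:45, 14:30–16:25, 16:35–18:25, 19:05–19:35.
Tomás → UTC: 02:15–02:35, 06:05–06:10.
Kira ∩ Lars: 05:00–06:30, 06:35–07:05, 07:45–08:20.
Kira ∩ Lars ∩ Emeka: (none).
Kira ∩ Lars ∩ Emeka ∩ Tomás: (none).
Windows ≥ 15 min: (none).

none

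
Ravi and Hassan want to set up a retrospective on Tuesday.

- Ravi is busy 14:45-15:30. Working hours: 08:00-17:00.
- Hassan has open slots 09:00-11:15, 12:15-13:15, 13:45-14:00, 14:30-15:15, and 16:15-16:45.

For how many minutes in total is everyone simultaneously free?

255 minutes

Ravi free within 08:00–17:00: 08:00–14:45, 15:30–17:00.
Ravi ∩ Hassan: 09:00–11:15, 12:15–13:15, 13:45–14:00, 14:30–14:45, 16:15–16:45.
Total common minutes: 135 + 60 + 15 + 15 + 30 = 255.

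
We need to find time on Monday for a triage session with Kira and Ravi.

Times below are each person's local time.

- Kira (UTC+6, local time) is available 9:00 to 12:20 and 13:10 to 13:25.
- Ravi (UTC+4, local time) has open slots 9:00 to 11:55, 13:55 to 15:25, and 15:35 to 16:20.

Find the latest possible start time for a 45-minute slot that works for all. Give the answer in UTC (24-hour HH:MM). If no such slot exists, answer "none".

Kira → UTC: 03:00–06:20, 07:10–07:25.
Ravi → UTC: 05:00–07:55, 09:55–11:25, 11:35–12:20.
Kira ∩ Ravi: 05:00–06:20, 07:10–07:25.
Windows ≥ 45 min: 05:00–06:20.
Latest start in the last window 05:00–06:20 is 06:20 − 45 min = 05:35.

05:35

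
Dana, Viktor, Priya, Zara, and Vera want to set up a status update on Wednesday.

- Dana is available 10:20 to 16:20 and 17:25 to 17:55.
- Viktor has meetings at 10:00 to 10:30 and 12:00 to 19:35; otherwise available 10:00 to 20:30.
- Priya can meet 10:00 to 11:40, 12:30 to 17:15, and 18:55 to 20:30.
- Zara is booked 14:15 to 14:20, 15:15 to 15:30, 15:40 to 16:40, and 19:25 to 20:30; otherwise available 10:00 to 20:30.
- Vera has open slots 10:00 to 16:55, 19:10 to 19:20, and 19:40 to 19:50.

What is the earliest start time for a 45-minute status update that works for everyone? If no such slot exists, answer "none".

Viktor free within 10:00–20:30: 10:30–12:00, 19:35–20:30.
Zara free within 10:00–20:30: 10:00–14:15, 14:20–15:15, 15:30–15:40, 16:40–19:25.
Dana ∩ Viktor: 10:30–12:00.
Dana ∩ Viktor ∩ Priya: 10:30–11:40.
Dana ∩ Viktor ∩ Priya ∩ Zara: 10:30–11:40.
Dana ∩ Viktor ∩ Priya ∩ Zara ∩ Vera: 10:30–11:40.
Windows ≥ 45 min: 10:30–11:40.
Earliest such window starts at 10:30.

10:30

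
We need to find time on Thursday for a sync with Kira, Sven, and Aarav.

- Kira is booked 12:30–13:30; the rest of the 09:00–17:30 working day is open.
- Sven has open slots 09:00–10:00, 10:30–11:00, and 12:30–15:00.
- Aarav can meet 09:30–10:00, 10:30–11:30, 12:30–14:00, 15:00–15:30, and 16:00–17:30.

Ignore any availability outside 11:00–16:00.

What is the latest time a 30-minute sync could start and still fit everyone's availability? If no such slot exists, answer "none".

13:30

Kira free within 09:00–17:30: 09:00–12:30, 13:30–17:30.
Kira ∩ Sven: 09:00–10:00, 10:30–11:00, 13:30–15:00.
Kira ∩ Sven ∩ Aarav: 09:30–10:00, 10:30–11:00, 13:30–14:00.
Restricted to 11:00–16:00: 13:30–14:00.
Windows ≥ 30 min: 13:30–14:00.
Latest start in the last window 13:30–14:00 is 14:00 − 30 min = 13:30.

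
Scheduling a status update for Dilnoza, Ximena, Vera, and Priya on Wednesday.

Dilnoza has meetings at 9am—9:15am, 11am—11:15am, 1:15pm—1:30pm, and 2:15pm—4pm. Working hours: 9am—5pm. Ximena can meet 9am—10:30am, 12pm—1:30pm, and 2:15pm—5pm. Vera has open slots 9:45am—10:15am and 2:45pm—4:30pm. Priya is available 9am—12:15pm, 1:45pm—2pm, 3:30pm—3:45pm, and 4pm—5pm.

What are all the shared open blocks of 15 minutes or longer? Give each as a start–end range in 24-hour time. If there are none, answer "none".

09:45–10:15, 16:00–16:30

Dilnoza free within 09:00–17:00: 09:15–11:00, 11:15–13:15, 13:30–14:15, 16:00–17:00.
Dilnoza ∩ Ximena: 09:15–10:30, 12:00–13:15, 16:00–17:00.
Dilnoza ∩ Ximena ∩ Vera: 09:45–10:15, 16:00–16:30.
Dilnoza ∩ Ximena ∩ Vera ∩ Priya: 09:45–10:15, 16:00–16:30.
Windows ≥ 15 min: 09:45–10:15, 16:00–16:30.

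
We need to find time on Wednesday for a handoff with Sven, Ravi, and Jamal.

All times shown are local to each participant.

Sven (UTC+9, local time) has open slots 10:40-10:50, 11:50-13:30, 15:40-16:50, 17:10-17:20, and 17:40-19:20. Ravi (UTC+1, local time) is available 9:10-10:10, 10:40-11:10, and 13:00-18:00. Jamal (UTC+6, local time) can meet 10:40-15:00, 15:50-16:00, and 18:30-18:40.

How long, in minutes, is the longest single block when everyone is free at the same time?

20 minutes

Sven → UTC: 01:40–01:50, 02:50–04:30, 06:40–07:50, 08:10–08:20, 08:40–10:20.
Ravi → UTC: 08:10–09:10, 09:40–10:10, 12:00–17:00.
Jamal → UTC: 04:40–09:00, 09:50–10:00, 12:30–12:40.
Sven ∩ Ravi: 08:10–08:20, 08:40–09:10, 09:40–10:10.
Sven ∩ Ravi ∩ Jamal: 08:10–08:20, 08:40–09:00, 09:50–10:00.
Common window lengths: 10, 20, 10 min; longest is 20.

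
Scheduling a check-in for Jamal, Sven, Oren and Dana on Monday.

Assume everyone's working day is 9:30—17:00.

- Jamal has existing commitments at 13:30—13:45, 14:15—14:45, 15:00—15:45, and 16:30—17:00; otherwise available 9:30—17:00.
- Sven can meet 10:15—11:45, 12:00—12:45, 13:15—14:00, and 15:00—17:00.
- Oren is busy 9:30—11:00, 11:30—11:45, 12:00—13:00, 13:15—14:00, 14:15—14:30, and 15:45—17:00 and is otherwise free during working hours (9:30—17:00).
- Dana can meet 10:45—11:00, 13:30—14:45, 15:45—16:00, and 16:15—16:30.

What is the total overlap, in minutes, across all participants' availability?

0 minutes

Jamal free within 09:30–17:00: 09:30–13:30, 13:45–14:15, 14:45–15:00, 15:45–16:30.
Oren free within 09:30–17:00: 11:00–11:30, 11:45–12:00, 13:00–13:15, 14:00–14:15, 14:30–15:45.
Jamal ∩ Sven: 10:15–11:45, 12:00–12:45, 13:15–13:30, 13:45–14:00, 15:45–16:30.
Jamal ∩ Sven ∩ Oren: 11:00–11:30.
Jamal ∩ Sven ∩ Oren ∩ Dana: (none).
Total common minutes: 0.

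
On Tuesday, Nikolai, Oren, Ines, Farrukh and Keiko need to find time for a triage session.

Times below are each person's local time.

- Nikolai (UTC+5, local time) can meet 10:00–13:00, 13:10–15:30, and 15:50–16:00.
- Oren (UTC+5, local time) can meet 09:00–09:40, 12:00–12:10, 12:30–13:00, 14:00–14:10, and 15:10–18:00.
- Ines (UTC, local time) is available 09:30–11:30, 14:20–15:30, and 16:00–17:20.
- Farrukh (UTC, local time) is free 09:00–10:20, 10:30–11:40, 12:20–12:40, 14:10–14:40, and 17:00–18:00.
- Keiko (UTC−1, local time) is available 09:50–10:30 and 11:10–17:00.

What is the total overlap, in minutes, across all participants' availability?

Nikolai → UTC: 05:00–08:00, 08:10–10:30, 10:50–11:00.
Oren → UTC: 04:00–04:40, 07:00–07:10, 07:30–08:00, 09:00–09:10, 10:10–13:00.
Ines → UTC: 09:30–11:30, 14:20–15:30, 16:00–17:20.
Farrukh → UTC: 09:00–10:20, 10:30–11:40, 12:20–12:40, 14:10–14:40, 17:00–18:00.
Keiko → UTC: 10:50–11:30, 12:10–18:00.
Nikolai ∩ Oren: 07:00–07:10, 07:30–08:00, 09:00–09:10, 10:10–10:30, 10:50–11:00.
Nikolai ∩ Oren ∩ Ines: 10:10–10:30, 10:50–11:00.
Nikolai ∩ Oren ∩ Ines ∩ Farrukh: 10:10–10:20, 10:50–11:00.
Nikolai ∩ Oren ∩ Ines ∩ Farrukh ∩ Keiko: 10:50–11:00.
Total common minutes: 10.

10 minutes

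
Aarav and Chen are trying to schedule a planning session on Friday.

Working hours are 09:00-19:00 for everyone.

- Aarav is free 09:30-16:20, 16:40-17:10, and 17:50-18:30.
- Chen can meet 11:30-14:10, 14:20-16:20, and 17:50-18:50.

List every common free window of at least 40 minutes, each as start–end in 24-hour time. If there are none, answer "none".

Aarav ∩ Chen: 11:30–14:10, 14:20–16:20, 17:50–18:30.
Windows ≥ 40 min: 11:30–14:10, 14:20–16:20, 17:50–18:30.

11:30–14:10, 14:20–16:20, 17:50–18:30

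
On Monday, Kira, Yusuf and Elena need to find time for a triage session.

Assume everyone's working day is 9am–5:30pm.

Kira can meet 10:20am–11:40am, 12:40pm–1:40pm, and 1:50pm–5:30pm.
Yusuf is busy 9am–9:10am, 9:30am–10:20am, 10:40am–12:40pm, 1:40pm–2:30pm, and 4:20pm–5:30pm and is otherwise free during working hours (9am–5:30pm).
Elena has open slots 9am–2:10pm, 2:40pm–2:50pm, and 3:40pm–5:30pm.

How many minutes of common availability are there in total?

Yusuf free within 09:00–17:30: 09:10–09:30, 10:20–10:40, 12:40–13:40, 14:30–16:20.
Kira ∩ Yusuf: 10:20–10:40, 12:40–13:40, 14:30–16:20.
Kira ∩ Yusuf ∩ Elena: 10:20–10:40, 12:40–13:40, 14:40–14:50, 15:40–16:20.
Total common minutes: 20 + 60 + 10 + 40 = 130.

130 minutes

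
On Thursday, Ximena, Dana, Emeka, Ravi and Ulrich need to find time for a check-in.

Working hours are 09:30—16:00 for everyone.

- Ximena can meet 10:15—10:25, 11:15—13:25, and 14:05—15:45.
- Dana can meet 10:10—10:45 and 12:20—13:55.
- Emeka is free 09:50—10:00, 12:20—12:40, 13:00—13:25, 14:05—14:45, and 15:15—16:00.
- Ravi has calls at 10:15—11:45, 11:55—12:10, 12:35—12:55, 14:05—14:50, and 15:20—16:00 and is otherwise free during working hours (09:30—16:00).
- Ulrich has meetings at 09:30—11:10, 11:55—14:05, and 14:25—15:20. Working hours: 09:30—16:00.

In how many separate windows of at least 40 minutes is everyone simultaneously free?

0

Ravi free within 09:30–16:00: 09:30–10:15, 11:45–11:55, 12:10–12:35, 12:55–14:05, 14:50–15:20.
Ulrich free within 09:30–16:00: 11:10–11:55, 14:05–14:25, 15:20–16:00.
Ximena ∩ Dana: 10:15–10:25, 12:20–13:25.
Ximena ∩ Dana ∩ Emeka: 12:20–12:40, 13:00–13:25.
Ximena ∩ Dana ∩ Emeka ∩ Ravi: 12:20–12:35, 13:00–13:25.
Ximena ∩ Dana ∩ Emeka ∩ Ravi ∩ Ulrich: (none).
Windows ≥ 40 min: (none).
That's 0 windows.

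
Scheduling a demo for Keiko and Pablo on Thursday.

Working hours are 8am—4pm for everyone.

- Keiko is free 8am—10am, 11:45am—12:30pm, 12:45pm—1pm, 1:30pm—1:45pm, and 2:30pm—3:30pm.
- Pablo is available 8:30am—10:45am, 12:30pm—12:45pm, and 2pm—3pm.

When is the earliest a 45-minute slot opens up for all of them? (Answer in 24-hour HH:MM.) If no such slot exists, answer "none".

Keiko ∩ Pablo: 08:30–10:00, 14:30–15:00.
Windows ≥ 45 min: 08:30–10:00.
Earliest such window starts at 08:30.

08:30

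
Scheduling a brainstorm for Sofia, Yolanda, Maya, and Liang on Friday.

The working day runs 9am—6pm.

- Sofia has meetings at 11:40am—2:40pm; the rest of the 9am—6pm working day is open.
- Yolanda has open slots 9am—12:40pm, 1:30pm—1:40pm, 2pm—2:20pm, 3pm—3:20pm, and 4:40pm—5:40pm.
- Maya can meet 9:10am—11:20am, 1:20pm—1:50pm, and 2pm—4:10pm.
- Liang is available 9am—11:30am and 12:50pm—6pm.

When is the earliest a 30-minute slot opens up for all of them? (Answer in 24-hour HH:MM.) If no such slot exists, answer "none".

Sofia free within 09:00–18:00: 09:00–11:40, 14:40–18:00.
Sofia ∩ Yolanda: 09:00–11:40, 15:00–15:20, 16:40–17:40.
Sofia ∩ Yolanda ∩ Maya: 09:10–11:20, 15:00–15:20.
Sofia ∩ Yolanda ∩ Maya ∩ Liang: 09:10–11:20, 15:00–15:20.
Windows ≥ 30 min: 09:10–11:20.
Earliest such window starts at 09:10.

09:10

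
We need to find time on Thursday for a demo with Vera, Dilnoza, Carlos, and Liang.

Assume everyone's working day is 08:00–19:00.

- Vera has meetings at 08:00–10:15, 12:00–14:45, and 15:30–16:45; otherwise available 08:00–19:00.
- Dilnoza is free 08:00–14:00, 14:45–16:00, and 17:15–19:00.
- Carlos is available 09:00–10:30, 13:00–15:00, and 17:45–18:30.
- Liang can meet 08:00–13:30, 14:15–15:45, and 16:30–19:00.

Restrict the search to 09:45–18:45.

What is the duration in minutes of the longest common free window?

45 minutes

Vera free within 08:00–19:00: 10:15–12:00, 14:45–15:30, 16:45–19:00.
Vera ∩ Dilnoza: 10:15–12:00, 14:45–15:30, 17:15–19:00.
Vera ∩ Dilnoza ∩ Carlos: 10:15–10:30, 14:45–15:00, 17:45–18:30.
Vera ∩ Dilnoza ∩ Carlos ∩ Liang: 10:15–10:30, 14:45–15:00, 17:45–18:30.
Restricted to 09:45–18:45: 10:15–10:30, 14:45–15:00, 17:45–18:30.
Common window lengths: 15, 15, 45 min; longest is 45.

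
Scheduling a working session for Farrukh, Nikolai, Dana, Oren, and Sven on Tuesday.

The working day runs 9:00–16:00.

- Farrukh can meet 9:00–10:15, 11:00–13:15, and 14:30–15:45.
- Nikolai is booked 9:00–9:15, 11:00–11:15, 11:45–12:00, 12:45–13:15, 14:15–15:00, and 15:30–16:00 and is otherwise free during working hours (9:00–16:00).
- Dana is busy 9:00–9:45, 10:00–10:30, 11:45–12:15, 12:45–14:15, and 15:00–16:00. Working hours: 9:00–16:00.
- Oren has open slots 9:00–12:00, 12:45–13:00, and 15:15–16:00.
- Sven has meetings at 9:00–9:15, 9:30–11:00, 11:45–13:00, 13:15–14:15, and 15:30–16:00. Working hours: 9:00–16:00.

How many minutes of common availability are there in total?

30 minutes

Nikolai free within 09:00–16:00: 09:15–11:00, 11:15–11:45, 12:00–12:45, 13:15–14:15, 15:00–15:30.
Dana free within 09:00–16:00: 09:45–10:00, 10:30–11:45, 12:15–12:45, 14:15–15:00.
Sven free within 09:00–16:00: 09:15–09:30, 11:00–11:45, 13:00–13:15, 14:15–15:30.
Farrukh ∩ Nikolai: 09:15–10:15, 11:15–11:45, 12:00–12:45, 15:00–15:30.
Farrukh ∩ Nikolai ∩ Dana: 09:45–10:00, 11:15–11:45, 12:15–12:45.
Farrukh ∩ Nikolai ∩ Dana ∩ Oren: 09:45–10:00, 11:15–11:45.
Farrukh ∩ Nikolai ∩ Dana ∩ Oren ∩ Sven: 11:15–11:45.
Total common minutes: 30.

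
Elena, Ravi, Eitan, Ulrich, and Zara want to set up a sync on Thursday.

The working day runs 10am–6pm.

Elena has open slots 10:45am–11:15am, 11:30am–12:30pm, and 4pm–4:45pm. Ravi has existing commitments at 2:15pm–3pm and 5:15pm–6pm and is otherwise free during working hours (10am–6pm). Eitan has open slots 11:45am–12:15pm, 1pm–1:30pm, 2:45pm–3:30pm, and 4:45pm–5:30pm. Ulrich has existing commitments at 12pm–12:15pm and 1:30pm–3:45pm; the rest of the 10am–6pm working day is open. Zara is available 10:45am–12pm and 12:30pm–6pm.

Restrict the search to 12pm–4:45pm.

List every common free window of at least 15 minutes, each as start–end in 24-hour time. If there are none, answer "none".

none

Ravi free within 10:00–18:00: 10:00–14:15, 15:00–17:15.
Ulrich free within 10:00–18:00: 10:00–12:00, 12:15–13:30, 15:45–18:00.
Elena ∩ Ravi: 10:45–11:15, 11:30–12:30, 16:00–16:45.
Elena ∩ Ravi ∩ Eitan: 11:45–12:15.
Elena ∩ Ravi ∩ Eitan ∩ Ulrich: 11:45–12:00.
Elena ∩ Ravi ∩ Eitan ∩ Ulrich ∩ Zara: 11:45–12:00.
Restricted to 12:00–16:45: (none).
Windows ≥ 15 min: (none).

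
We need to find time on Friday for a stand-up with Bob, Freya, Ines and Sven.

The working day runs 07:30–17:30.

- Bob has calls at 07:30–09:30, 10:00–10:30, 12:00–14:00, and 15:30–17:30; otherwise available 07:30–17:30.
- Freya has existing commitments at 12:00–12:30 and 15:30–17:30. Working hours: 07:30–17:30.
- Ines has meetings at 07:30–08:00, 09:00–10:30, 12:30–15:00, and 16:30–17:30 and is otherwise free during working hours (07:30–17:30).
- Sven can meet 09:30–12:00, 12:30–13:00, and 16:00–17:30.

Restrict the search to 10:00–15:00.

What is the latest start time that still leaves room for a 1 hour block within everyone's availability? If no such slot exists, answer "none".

11:00

Bob free within 07:30–17:30: 09:30–10:00, 10:30–12:00, 14:00–15:30.
Freya free within 07:30–17:30: 07:30–12:00, 12:30–15:30.
Ines free within 07:30–17:30: 08:00–09:00, 10:30–12:30, 15:00–16:30.
Bob ∩ Freya: 09:30–10:00, 10:30–12:00, 14:00–15:30.
Bob ∩ Freya ∩ Ines: 10:30–12:00, 15:00–15:30.
Bob ∩ Freya ∩ Ines ∩ Sven: 10:30–12:00.
Restricted to 10:00–15:00: 10:30–12:00.
Windows ≥ 60 min: 10:30–12:00.
Latest start in the last window 10:30–12:00 is 12:00 − 60 min = 11:00.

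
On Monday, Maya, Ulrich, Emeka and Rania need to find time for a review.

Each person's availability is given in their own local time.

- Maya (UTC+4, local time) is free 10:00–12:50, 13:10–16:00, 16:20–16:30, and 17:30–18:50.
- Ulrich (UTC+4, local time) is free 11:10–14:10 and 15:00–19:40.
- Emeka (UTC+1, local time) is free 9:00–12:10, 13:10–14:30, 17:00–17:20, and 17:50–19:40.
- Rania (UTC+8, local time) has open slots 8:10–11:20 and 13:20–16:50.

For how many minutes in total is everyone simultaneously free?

50 minutes

Maya → UTC: 06:00–08:50, 09:10–12:00, 12:20–12:30, 13:30–14:50.
Ulrich → UTC: 07:10–10:10, 11:00–15:40.
Emeka → UTC: 08:00–11:10, 12:10–13:30, 16:00–16:20, 16:50–18:40.
Rania → UTC: 00:10–03:20, 05:20–08:50.
Maya ∩ Ulrich: 07:10–08:50, 09:10–10:10, 11:00–12:00, 12:20–12:30, 13:30–14:50.
Maya ∩ Ulrich ∩ Emeka: 08:00–08:50, 09:10–10:10, 11:00–11:10, 12:20–12:30.
Maya ∩ Ulrich ∩ Emeka ∩ Rania: 08:00–08:50.
Total common minutes: 50.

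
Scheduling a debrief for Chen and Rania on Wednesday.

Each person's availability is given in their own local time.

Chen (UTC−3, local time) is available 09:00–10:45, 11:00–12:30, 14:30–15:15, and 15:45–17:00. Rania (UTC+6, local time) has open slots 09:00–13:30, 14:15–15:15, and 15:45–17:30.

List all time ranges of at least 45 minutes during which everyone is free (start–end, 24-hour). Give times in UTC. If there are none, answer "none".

none

Chen → UTC: 12:00–13:45, 14:00–15:30, 17:30–18:15, 18:45–20:00.
Rania → UTC: 03:00–07:30, 08:15–09:15, 09:45–11:30.
Chen ∩ Rania: (none).
Windows ≥ 45 min: (none).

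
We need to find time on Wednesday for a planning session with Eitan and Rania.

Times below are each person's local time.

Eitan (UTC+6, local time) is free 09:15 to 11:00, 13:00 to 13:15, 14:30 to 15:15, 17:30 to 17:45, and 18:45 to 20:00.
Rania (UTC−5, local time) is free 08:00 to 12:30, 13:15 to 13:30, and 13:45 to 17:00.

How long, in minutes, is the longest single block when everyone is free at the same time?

Eitan → UTC: 03:15–05:00, 07:00–07:15, 08:30–09:15, 11:30–11:45, 12:45–14:00.
Rania → UTC: 13:00–17:30, 18:15–18:30, 18:45–22:00.
Eitan ∩ Rania: 13:00–14:00.
Single common window of 60 minutes.

60 minutes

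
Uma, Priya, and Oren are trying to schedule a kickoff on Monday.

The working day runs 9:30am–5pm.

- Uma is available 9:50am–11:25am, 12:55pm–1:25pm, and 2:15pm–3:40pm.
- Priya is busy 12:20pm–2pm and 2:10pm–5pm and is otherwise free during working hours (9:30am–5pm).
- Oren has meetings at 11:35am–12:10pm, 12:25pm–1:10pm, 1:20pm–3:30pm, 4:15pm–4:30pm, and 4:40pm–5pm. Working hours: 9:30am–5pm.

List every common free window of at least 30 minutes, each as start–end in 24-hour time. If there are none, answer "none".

09:50–11:25

Priya free within 09:30–17:00: 09:30–12:20, 14:00–14:10.
Oren free within 09:30–17:00: 09:30–11:35, 12:10–12:25, 13:10–13:20, 15:30–16:15, 16:30–16:40.
Uma ∩ Priya: 09:50–11:25.
Uma ∩ Priya ∩ Oren: 09:50–11:25.
Windows ≥ 30 min: 09:50–11:25.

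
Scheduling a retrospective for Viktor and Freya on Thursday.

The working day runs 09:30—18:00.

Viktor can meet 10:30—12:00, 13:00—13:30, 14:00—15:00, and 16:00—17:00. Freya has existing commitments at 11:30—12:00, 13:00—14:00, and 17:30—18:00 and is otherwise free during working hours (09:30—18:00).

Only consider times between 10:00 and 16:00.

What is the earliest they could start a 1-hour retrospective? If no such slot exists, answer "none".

Freya free within 09:30–18:00: 09:30–11:30, 12:00–13:00, 14:00–17:30.
Viktor ∩ Freya: 10:30–11:30, 14:00–15:00, 16:00–17:00.
Restricted to 10:00–16:00: 10:30–11:30, 14:00–15:00.
Windows ≥ 60 min: 10:30–11:30, 14:00–15:00.
Earliest such window starts at 10:30.

10:30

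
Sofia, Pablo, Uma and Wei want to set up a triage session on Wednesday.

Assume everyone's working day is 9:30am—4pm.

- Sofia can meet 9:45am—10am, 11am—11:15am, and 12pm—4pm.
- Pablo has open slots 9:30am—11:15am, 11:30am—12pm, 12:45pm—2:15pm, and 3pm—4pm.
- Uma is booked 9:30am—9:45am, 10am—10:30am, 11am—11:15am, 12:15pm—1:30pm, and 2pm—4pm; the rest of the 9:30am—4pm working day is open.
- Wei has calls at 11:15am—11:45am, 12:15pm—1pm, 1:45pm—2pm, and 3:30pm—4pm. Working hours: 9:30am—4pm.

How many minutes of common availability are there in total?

30 minutes

Uma free within 09:30–16:00: 09:45–10:00, 10:30–11:00, 11:15–12:15, 13:30–14:00.
Wei free within 09:30–16:00: 09:30–11:15, 11:45–12:15, 13:00–13:45, 14:00–15:30.
Sofia ∩ Pablo: 09:45–10:00, 11:00–11:15, 12:45–14:15, 15:00–16:00.
Sofia ∩ Pablo ∩ Uma: 09:45–10:00, 13:30–14:00.
Sofia ∩ Pablo ∩ Uma ∩ Wei: 09:45–10:00, 13:30–13:45.
Total common minutes: 15 + 15 = 30.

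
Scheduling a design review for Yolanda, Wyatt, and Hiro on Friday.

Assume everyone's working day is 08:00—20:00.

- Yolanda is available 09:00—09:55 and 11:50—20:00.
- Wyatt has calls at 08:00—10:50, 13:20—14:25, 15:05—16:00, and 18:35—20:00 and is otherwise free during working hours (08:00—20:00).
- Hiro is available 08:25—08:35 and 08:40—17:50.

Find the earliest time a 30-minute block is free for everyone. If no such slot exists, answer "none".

Wyatt free within 08:00–20:00: 10:50–13:20, 14:25–15:05, 16:00–18:35.
Yolanda ∩ Wyatt: 11:50–13:20, 14:25–15:05, 16:00–18:35.
Yolanda ∩ Wyatt ∩ Hiro: 11:50–13:20, 14:25–15:05, 16:00–17:50.
Windows ≥ 30 min: 11:50–13:20, 14:25–15:05, 16:00–17:50.
Earliest such window starts at 11:50.

11:50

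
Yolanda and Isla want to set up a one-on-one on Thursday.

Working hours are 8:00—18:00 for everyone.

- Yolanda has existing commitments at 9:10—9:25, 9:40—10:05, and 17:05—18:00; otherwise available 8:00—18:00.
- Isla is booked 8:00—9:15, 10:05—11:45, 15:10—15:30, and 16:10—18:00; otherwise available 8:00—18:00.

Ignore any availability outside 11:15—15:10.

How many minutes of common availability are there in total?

Yolanda free within 08:00–18:00: 08:00–09:10, 09:25–09:40, 10:05–17:05.
Isla free within 08:00–18:00: 09:15–10:05, 11:45–15:10, 15:30–16:10.
Yolanda ∩ Isla: 09:25–09:40, 11:45–15:10, 15:30–16:10.
Restricted to 11:15–15:10: 11:45–15:10.
Total common minutes: 205.

205 minutes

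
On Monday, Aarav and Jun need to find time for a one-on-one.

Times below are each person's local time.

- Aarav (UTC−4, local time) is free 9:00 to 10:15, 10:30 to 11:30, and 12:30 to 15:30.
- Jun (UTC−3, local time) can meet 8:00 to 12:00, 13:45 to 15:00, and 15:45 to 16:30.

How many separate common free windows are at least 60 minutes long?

Aarav → UTC: 13:00–14:15, 14:30–15:30, 16:30–19:30.
Jun → UTC: 11:00–15:00, 16:45–18:00, 18:45–19:30.
Aarav ∩ Jun: 13:00–14:15, 14:30–15:00, 16:45–18:00, 18:45–19:30.
Windows ≥ 60 min: 13:00–14:15, 16:45–18:00.
That's 2 windows.

2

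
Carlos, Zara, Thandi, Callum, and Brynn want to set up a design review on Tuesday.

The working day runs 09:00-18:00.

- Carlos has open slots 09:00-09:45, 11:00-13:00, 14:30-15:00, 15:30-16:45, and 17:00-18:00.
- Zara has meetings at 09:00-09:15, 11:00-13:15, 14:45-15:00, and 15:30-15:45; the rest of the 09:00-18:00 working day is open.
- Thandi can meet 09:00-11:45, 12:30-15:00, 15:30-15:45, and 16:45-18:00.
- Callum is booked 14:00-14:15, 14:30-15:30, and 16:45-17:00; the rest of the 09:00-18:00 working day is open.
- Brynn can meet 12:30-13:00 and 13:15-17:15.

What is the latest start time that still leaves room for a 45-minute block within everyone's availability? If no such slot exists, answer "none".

Zara free within 09:00–18:00: 09:15–11:00, 13:15–14:45, 15:00–15:30, 15:45–18:00.
Callum free within 09:00–18:00: 09:00–14:00, 14:15–14:30, 15:30–16:45, 17:00–18:00.
Carlos ∩ Zara: 09:15–09:45, 14:30–14:45, 15:45–16:45, 17:00–18:00.
Carlos ∩ Zara ∩ Thandi: 09:15–09:45, 14:30–14:45, 17:00–18:00.
Carlos ∩ Zara ∩ Thandi ∩ Callum: 09:15–09:45, 17:00–18:00.
Carlos ∩ Zara ∩ Thandi ∩ Callum ∩ Brynn: 17:00–17:15.
Windows ≥ 45 min: (none).

none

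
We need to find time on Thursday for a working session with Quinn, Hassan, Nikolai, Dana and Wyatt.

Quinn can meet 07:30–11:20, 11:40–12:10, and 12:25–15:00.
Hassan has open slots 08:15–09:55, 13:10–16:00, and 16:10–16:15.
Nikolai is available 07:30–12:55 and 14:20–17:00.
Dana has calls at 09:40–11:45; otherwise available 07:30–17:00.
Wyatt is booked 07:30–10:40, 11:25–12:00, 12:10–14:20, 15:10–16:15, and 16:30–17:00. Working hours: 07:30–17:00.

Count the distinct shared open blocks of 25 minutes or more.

Dana free within 07:30–17:00: 07:30–09:40, 11:45–17:00.
Wyatt free within 07:30–17:00: 10:40–11:25, 12:00–12:10, 14:20–15:10, 16:15–16:30.
Quinn ∩ Hassan: 08:15–09:55, 13:10–15:00.
Quinn ∩ Hassan ∩ Nikolai: 08:15–09:55, 14:20–15:00.
Quinn ∩ Hassan ∩ Nikolai ∩ Dana: 08:15–09:40, 14:20–15:00.
Quinn ∩ Hassan ∩ Nikolai ∩ Dana ∩ Wyatt: 14:20–15:00.
Windows ≥ 25 min: 14:20–15:00.
That's 1 window.

1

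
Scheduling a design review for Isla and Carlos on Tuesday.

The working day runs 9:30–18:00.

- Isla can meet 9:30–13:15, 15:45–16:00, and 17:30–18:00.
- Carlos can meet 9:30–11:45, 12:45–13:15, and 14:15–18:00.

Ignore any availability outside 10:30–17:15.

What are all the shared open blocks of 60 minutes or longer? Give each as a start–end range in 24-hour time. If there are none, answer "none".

10:30–11:45

Isla ∩ Carlos: 09:30–11:45, 12:45–13:15, 15:45–16:00, 17:30–18:00.
Restricted to 10:30–17:15: 10:30–11:45, 12:45–13:15, 15:45–16:00.
Windows ≥ 60 min: 10:30–11:45.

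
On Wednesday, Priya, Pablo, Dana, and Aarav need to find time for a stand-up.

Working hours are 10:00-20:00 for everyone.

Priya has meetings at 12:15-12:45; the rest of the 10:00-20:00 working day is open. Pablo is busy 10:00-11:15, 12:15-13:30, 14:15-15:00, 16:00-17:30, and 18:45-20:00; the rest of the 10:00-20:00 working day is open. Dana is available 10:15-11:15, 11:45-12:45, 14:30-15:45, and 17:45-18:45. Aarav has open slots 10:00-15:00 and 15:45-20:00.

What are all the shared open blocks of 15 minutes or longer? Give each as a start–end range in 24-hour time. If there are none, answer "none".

Priya free within 10:00–20:00: 10:00–12:15, 12:45–20:00.
Pablo free within 10:00–20:00: 11:15–12:15, 13:30–14:15, 15:00–16:00, 17:30–18:45.
Priya ∩ Pablo: 11:15–12:15, 13:30–14:15, 15:00–16:00, 17:30–18:45.
Priya ∩ Pablo ∩ Dana: 11:45–12:15, 15:00–15:45, 17:45–18:45.
Priya ∩ Pablo ∩ Dana ∩ Aarav: 11:45–12:15, 17:45–18:45.
Windows ≥ 15 min: 11:45–12:15, 17:45–18:45.

11:45–12:15, 17:45–18:45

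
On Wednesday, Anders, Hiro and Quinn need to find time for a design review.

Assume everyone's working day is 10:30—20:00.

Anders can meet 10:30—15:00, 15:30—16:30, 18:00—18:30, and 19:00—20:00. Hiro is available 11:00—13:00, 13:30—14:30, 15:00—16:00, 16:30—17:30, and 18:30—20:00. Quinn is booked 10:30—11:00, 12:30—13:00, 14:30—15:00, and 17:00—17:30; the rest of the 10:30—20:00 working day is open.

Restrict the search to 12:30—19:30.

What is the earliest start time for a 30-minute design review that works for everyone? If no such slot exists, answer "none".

13:30

Quinn free within 10:30–20:00: 11:00–12:30, 13:00–14:30, 15:00–17:00, 17:30–20:00.
Anders ∩ Hiro: 11:00–13:00, 13:30–14:30, 15:30–16:00, 19:00–20:00.
Anders ∩ Hiro ∩ Quinn: 11:00–12:30, 13:30–14:30, 15:30–16:00, 19:00–20:00.
Restricted to 12:30–19:30: 13:30–14:30, 15:30–16:00, 19:00–19:30.
Windows ≥ 30 min: 13:30–14:30, 15:30–16:00, 19:00–19:30.
Earliest such window starts at 13:30.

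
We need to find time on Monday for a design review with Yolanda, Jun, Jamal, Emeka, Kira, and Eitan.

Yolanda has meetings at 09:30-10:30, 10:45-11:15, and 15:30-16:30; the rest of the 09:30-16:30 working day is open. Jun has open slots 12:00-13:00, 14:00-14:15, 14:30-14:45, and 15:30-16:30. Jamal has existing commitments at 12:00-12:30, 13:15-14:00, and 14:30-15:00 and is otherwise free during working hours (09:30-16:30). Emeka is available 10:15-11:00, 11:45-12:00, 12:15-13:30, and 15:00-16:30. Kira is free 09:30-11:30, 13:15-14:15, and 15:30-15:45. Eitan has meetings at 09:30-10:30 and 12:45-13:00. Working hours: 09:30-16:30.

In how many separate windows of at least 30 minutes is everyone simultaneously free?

Yolanda free within 09:30–16:30: 10:30–10:45, 11:15–15:30.
Jamal free within 09:30–16:30: 09:30–12:00, 12:30–13:15, 14:00–14:30, 15:00–16:30.
Eitan free within 09:30–16:30: 10:30–12:45, 13:00–16:30.
Yolanda ∩ Jun: 12:00–13:00, 14:00–14:15, 14:30–14:45.
Yolanda ∩ Jun ∩ Jamal: 12:30–13:00, 14:00–14:15.
Yolanda ∩ Jun ∩ Jamal ∩ Emeka: 12:30–13:00.
Yolanda ∩ Jun ∩ Jamal ∩ Emeka ∩ Kira: (none).
Yolanda ∩ Jun ∩ Jamal ∩ Emeka ∩ Kira ∩ Eitan: (none).
Windows ≥ 30 min: (none).
That's 0 windows.

0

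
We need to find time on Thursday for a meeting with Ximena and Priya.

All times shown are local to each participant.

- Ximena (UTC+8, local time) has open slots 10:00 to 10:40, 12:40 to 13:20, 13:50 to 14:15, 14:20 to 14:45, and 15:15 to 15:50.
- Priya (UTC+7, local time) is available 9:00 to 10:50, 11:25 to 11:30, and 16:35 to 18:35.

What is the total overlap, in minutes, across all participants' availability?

40 minutes

Ximena → UTC: 02:00–02:40, 04:40–05:20, 05:50–06:15, 06:20–06:45, 07:15–07:50.
Priya → UTC: 02:00–03:50, 04:25–04:30, 09:35–11:35.
Ximena ∩ Priya: 02:00–02:40.
Total common minutes: 40.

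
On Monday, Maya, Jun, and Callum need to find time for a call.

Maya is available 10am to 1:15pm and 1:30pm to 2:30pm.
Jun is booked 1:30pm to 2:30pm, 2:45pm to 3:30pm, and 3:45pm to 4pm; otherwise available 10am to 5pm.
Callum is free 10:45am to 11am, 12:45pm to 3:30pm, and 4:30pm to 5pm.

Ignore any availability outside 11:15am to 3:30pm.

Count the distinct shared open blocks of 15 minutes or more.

Jun free within 10:00–17:00: 10:00–13:30, 14:30–14:45, 15:30–15:45, 16:00–17:00.
Maya ∩ Jun: 10:00–13:15.
Maya ∩ Jun ∩ Callum: 10:45–11:00, 12:45–13:15.
Restricted to 11:15–15:30: 12:45–13:15.
Windows ≥ 15 min: 12:45–13:15.
That's 1 window.

1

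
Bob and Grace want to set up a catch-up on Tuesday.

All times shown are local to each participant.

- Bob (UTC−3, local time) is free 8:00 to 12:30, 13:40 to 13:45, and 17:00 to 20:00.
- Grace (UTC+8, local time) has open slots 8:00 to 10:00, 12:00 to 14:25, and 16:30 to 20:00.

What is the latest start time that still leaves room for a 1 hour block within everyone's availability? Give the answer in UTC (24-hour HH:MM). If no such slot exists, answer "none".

Bob → UTC: 11:00–15:30, 16:40–16:45, 20:00–23:00.
Grace → UTC: 00:00–02:00, 04:00–06:25, 08:30–12:00.
Bob ∩ Grace: 11:00–12:00.
Windows ≥ 60 min: 11:00–12:00.
Latest start in the last window 11:00–12:00 is 12:00 − 60 min = 11:00.

11:00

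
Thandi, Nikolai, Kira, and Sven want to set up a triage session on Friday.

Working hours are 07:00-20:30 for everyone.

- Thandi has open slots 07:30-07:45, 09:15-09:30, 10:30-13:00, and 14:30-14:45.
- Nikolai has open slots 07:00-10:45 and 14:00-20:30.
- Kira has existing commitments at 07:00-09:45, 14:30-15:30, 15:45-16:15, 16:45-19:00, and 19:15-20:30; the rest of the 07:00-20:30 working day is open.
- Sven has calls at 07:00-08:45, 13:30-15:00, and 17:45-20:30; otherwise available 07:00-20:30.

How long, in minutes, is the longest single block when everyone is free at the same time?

Kira free within 07:00–20:30: 09:45–14:30, 15:30–15:45, 16:15–16:45, 19:00–19:15.
Sven free within 07:00–20:30: 08:45–13:30, 15:00–17:45.
Thandi ∩ Nikolai: 07:30–07:45, 09:15–09:30, 10:30–10:45, 14:30–14:45.
Thandi ∩ Nikolai ∩ Kira: 10:30–10:45.
Thandi ∩ Nikolai ∩ Kira ∩ Sven: 10:30–10:45.
Single common window of 15 minutes.

15 minutes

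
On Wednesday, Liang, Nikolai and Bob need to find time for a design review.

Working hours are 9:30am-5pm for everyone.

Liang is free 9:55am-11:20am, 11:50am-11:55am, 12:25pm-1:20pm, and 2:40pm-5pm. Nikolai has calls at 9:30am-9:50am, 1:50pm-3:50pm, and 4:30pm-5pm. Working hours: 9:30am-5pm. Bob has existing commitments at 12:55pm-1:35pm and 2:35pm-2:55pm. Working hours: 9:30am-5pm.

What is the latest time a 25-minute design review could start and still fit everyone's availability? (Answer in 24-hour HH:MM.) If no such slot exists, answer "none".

Nikolai free within 09:30–17:00: 09:50–13:50, 15:50–16:30.
Bob free within 09:30–17:00: 09:30–12:55, 13:35–14:35, 14:55–17:00.
Liang ∩ Nikolai: 09:55–11:20, 11:50–11:55, 12:25–13:20, 15:50–16:30.
Liang ∩ Nikolai ∩ Bob: 09:55–11:20, 11:50–11:55, 12:25–12:55, 15:50–16:30.
Windows ≥ 25 min: 09:55–11:20, 12:25–12:55, 15:50–16:30.
Latest start in the last window 15:50–16:30 is 16:30 − 25 min = 16:05.

16:05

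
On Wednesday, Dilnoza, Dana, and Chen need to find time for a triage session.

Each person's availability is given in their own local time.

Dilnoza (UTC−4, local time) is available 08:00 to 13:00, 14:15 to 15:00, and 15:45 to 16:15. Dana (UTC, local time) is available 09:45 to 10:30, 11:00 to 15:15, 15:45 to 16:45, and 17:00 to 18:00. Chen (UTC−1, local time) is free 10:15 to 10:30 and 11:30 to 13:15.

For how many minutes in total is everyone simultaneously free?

Dilnoza → UTC: 12:00–17:00, 18:15–19:00, 19:45–20:15.
Dana → UTC: 09:45–10:30, 11:00–15:15, 15:45–16:45, 17:00–18:00.
Chen → UTC: 11:15–11:30, 12:30–14:15.
Dilnoza ∩ Dana: 12:00–15:15, 15:45–16:45.
Dilnoza ∩ Dana ∩ Chen: 12:30–14:15.
Total common minutes: 105.

105 minutes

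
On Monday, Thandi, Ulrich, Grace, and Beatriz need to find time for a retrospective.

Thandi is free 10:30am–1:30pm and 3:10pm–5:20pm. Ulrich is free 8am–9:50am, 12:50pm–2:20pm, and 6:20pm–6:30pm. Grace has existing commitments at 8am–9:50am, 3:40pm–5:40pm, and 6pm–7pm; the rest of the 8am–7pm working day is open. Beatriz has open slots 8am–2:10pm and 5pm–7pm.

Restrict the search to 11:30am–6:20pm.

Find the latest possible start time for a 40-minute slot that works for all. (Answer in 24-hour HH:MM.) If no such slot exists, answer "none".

Grace free within 08:00–19:00: 09:50–15:40, 17:40–18:00.
Thandi ∩ Ulrich: 12:50–13:30.
Thandi ∩ Ulrich ∩ Grace: 12:50–13:30.
Thandi ∩ Ulrich ∩ Grace ∩ Beatriz: 12:50–13:30.
Restricted to 11:30–18:20: 12:50–13:30.
Windows ≥ 40 min: 12:50–13:30.
Latest start in the last window 12:50–13:30 is 13:30 − 40 min = 12:50.

12:50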